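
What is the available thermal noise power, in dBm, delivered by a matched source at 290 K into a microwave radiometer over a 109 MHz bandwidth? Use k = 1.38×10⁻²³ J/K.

−93.6 dBm

P_n = kTB = 1.38×10⁻²³ × 290 × 1.09×10⁸ = 4.36×10⁻¹³ W
In dBm: 10 log₁₀(4.36×10⁻¹³ / 10⁻³) = −93.6 dBm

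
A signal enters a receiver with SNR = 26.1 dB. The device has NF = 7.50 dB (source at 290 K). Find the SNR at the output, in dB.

18.60 dB

By definition F = SNR_in/SNR_out, so in dB: SNR_out = SNR_in − NF
SNR_out = 26.1 − 7.50 = 18.60 dB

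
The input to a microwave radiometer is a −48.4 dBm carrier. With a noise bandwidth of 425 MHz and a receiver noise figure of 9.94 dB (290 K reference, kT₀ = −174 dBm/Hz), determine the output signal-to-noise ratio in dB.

29.4 dB

Noise floor: N = −174 + 10 log₁₀(B) + NF
10 log₁₀(4.25×10⁸) = 86.28 dB
N = −174 + 86.28 + 9.94 = −77.78 dBm
SNR = P_sig − N = −48.4 − (−77.78) = 29.38 dB → 29.4 dB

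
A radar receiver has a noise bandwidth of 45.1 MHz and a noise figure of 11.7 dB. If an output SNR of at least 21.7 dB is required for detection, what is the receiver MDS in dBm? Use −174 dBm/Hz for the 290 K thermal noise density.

Sensitivity = −174 + 10 log₁₀(B) + NF + SNR_min
= −174 + 76.54 + 11.7 + 21.7
= −64.06 dBm → −64.1 dBm

−64.1 dBm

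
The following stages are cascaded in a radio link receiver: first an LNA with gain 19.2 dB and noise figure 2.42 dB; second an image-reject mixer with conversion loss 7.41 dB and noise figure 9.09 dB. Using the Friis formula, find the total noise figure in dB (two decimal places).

Convert to linear (a loss of L dB is a gain of −L dB): F_i = 10^(NF_i/10), G_i = 10^(G_i,dB/10)
  Stage 1: F_1 = 10^(2.42/10) = 1.746, G_1 = 10^(19.2/10) = 83.18
  Stage 2: F_2 = 10^(9.09/10) = 8.110, G_2 = 10^(−7.41/10) = 0.1816
Friis cascade:
  F = 1.746 + (8.110 − 1)/83.18 = 1.831
NF = 10 log₁₀(1.831) = 2.63 dB

2.63 dB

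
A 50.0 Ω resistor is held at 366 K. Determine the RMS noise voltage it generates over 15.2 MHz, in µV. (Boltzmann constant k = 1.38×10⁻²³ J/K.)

3.92 µV

V_n = √(4kTRB)
4kTRB = 4 × 1.38×10⁻²³ × 366 × 5.00×10¹ × 1.52×10⁷ = 1.54×10⁻¹¹ V²
V_n = √(1.54×10⁻¹¹) = 3.92×10⁻⁶ V = 3.92 µV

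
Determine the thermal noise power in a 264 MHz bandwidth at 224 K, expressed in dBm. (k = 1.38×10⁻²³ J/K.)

P_n = kTB = 1.38×10⁻²³ × 224 × 2.64×10⁸ = 8.16×10⁻¹³ W
In dBm: 10 log₁₀(8.16×10⁻¹³ / 10⁻³) = −90.9 dBm

−90.9 dBm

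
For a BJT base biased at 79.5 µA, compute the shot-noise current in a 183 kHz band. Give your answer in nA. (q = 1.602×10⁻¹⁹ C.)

2.16 nA

I_n = √(2qI·B)
2qI·B = 2 × 1.602×10⁻¹⁹ × 7.95×10⁻⁵ × 1.83×10⁵ = 4.66×10⁻¹⁸ A²
I_n = √(4.66×10⁻¹⁸) = 2.16×10⁻⁹ A = 2.16 nA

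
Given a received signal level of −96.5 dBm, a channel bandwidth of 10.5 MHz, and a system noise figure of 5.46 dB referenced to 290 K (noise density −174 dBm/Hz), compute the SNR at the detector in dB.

1.8 dB

Noise floor: N = −174 + 10 log₁₀(B) + NF
10 log₁₀(1.05×10⁷) = 70.21 dB
N = −174 + 70.21 + 5.46 = −98.33 dBm
SNR = P_sig − N = −96.5 − (−98.33) = 1.83 dB → 1.8 dB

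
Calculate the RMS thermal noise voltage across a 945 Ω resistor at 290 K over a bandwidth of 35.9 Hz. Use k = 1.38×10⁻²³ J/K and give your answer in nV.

23.3 nV

V_n = √(4kTRB)
4kTRB = 4 × 1.38×10⁻²³ × 290 × 9.45×10² × 3.59×10¹ = 5.43×10⁻¹⁶ V²
V_n = √(5.43×10⁻¹⁶) = 2.33×10⁻⁸ V = 23.3 nV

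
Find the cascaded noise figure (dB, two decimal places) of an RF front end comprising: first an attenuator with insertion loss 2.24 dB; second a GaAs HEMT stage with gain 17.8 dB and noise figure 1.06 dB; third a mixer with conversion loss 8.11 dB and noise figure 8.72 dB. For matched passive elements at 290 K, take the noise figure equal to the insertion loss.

3.65 dB

Convert to linear (a loss of L dB is a gain of −L dB): F_i = 10^(NF_i/10), G_i = 10^(G_i,dB/10)
  Stage 1: F_1 = 10^(2.24/10) = 1.675, G_1 = 10^(−2.24/10) = 0.5970
  Stage 2: F_2 = 10^(1.06/10) = 1.276, G_2 = 10^(17.8/10) = 60.26
  Stage 3: F_3 = 10^(8.72/10) = 7.447, G_3 = 10^(−8.11/10) = 0.1545
Friis cascade:
  F = 1.675 + (1.276 − 1)/0.5970 + (7.447 − 1)/35.97 = 2.317
NF = 10 log₁₀(2.317) = 3.65 dB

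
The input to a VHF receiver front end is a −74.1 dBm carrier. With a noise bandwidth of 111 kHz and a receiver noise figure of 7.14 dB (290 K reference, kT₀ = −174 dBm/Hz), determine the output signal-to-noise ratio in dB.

Noise floor: N = −174 + 10 log₁₀(B) + NF
10 log₁₀(1.11×10⁵) = 50.45 dB
N = −174 + 50.45 + 7.14 = −116.41 dBm
SNR = P_sig − N = −74.1 − (−116.41) = 42.31 dB → 42.3 dB

42.3 dB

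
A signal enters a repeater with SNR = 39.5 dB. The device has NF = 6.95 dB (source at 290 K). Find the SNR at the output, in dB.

By definition F = SNR_in/SNR_out, so in dB: SNR_out = SNR_in − NF
SNR_out = 39.5 − 6.95 = 32.55 dB

32.55 dB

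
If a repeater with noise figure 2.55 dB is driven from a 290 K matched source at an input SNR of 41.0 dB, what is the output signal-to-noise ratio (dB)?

38.45 dB

By definition F = SNR_in/SNR_out, so in dB: SNR_out = SNR_in − NF
SNR_out = 41.0 − 2.55 = 38.45 dB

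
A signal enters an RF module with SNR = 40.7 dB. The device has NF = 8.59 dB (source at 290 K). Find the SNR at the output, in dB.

32.11 dB

By definition F = SNR_in/SNR_out, so in dB: SNR_out = SNR_in − NF
SNR_out = 40.7 − 8.59 = 32.11 dB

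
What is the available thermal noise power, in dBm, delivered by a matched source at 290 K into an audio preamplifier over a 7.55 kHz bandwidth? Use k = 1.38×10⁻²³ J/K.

−135.2 dBm

P_n = kTB = 1.38×10⁻²³ × 290 × 7.55×10³ = 3.02×10⁻¹⁷ W
In dBm: 10 log₁₀(3.02×10⁻¹⁷ / 10⁻³) = −135.2 dBm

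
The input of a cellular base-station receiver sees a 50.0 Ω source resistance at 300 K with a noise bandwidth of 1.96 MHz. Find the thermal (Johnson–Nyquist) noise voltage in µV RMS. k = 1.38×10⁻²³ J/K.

V_n = √(4kTRB)
4kTRB = 4 × 1.38×10⁻²³ × 300 × 5.00×10¹ × 1.96×10⁶ = 1.62×10⁻¹² V²
V_n = √(1.62×10⁻¹²) = 1.27×10⁻⁶ V = 1.27 µV

1.27 µV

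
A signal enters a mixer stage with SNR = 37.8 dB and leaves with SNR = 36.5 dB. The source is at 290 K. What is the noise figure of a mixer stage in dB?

NF (dB) = SNR_in(dB) − SNR_out(dB) when the source is at T₀
NF = 37.8 − 36.5 = 1.3 dB

1.3 dB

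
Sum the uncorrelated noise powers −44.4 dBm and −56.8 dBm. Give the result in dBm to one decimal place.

−44.2 dBm

Convert to linear, add, convert back:
P₁ = 3.63×10⁻⁸ W, P₂ = 2.09×10⁻⁹ W
P_tot = 3.84×10⁻⁸ W → 10 log₁₀(P_tot / 10⁻³) = −44.2 dBm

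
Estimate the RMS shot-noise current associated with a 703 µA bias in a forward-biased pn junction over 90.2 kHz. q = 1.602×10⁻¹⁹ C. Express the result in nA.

I_n = √(2qI·B)
2qI·B = 2 × 1.602×10⁻¹⁹ × 7.03×10⁻⁴ × 9.02×10⁴ = 2.03×10⁻¹⁷ A²
I_n = √(2.03×10⁻¹⁷) = 4.51×10⁻⁹ A = 4.51 nA

4.51 nA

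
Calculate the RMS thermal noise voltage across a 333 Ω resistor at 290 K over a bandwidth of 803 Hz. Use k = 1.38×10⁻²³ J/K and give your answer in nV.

V_n = √(4kTRB)
4kTRB = 4 × 1.38×10⁻²³ × 290 × 3.33×10² × 8.03×10² = 4.28×10⁻¹⁵ V²
V_n = √(4.28×10⁻¹⁵) = 6.54×10⁻⁸ V = 65.4 nV

65.4 nV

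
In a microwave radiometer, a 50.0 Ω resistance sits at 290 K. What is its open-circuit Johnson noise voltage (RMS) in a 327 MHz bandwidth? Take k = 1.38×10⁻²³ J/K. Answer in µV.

16.2 µV

V_n = √(4kTRB)
4kTRB = 4 × 1.38×10⁻²³ × 290 × 5.00×10¹ × 3.27×10⁸ = 2.62×10⁻¹⁰ V²
V_n = √(2.62×10⁻¹⁰) = 1.62×10⁻⁵ V = 16.2 µV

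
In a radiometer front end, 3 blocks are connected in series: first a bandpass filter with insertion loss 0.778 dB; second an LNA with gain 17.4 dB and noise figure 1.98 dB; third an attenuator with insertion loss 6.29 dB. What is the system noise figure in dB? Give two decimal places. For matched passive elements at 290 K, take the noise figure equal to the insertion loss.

Convert to linear (a loss of L dB is a gain of −L dB): F_i = 10^(NF_i/10), G_i = 10^(G_i,dB/10)
  Stage 1: F_1 = 10^(0.778/10) = 1.196, G_1 = 10^(−0.778/10) = 0.8360
  Stage 2: F_2 = 10^(1.98/10) = 1.578, G_2 = 10^(17.4/10) = 54.95
  Stage 3: F_3 = 10^(6.29/10) = 4.256, G_3 = 10^(−6.29/10) = 0.2350
Friis cascade:
  F = 1.196 + (1.578 − 1)/0.8360 + (4.256 − 1)/45.94 = 1.958
NF = 10 log₁₀(1.958) = 2.92 dB

2.92 dB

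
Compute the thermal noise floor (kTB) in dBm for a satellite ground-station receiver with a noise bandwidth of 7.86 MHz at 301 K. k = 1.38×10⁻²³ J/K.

P_n = kTB = 1.38×10⁻²³ × 301 × 7.86×10⁶ = 3.26×10⁻¹⁴ W
In dBm: 10 log₁₀(3.26×10⁻¹⁴ / 10⁻³) = −104.9 dBm

−104.9 dBm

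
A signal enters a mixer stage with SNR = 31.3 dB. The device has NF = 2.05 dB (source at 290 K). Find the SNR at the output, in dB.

By definition F = SNR_in/SNR_out, so in dB: SNR_out = SNR_in − NF
SNR_out = 31.3 − 2.05 = 29.25 dB

29.25 dB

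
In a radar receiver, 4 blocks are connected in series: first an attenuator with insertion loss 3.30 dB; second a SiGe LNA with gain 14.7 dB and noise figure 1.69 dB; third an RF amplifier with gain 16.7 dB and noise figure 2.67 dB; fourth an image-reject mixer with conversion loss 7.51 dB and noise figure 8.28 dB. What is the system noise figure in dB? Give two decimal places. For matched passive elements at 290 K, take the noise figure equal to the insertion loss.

Convert to linear (a loss of L dB is a gain of −L dB): F_i = 10^(NF_i/10), G_i = 10^(G_i,dB/10)
  Stage 1: F_1 = 10^(3.30/10) = 2.138, G_1 = 10^(−3.30/10) = 0.4677
  Stage 2: F_2 = 10^(1.69/10) = 1.476, G_2 = 10^(14.7/10) = 29.51
  Stage 3: F_3 = 10^(2.67/10) = 1.849, G_3 = 10^(16.7/10) = 46.77
  Stage 4: F_4 = 10^(8.28/10) = 6.730, G_4 = 10^(−7.51/10) = 0.1774
Friis cascade:
  F = 2.138 + (1.476 − 1)/0.4677 + (1.849 − 1)/13.80 + (6.730 − 1)/645.7 = 3.225
NF = 10 log₁₀(3.225) = 5.09 dB

5.09 dB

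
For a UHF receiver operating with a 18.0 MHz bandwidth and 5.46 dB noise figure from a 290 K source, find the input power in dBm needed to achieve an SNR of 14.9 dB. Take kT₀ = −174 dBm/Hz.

−81.1 dBm

Sensitivity = −174 + 10 log₁₀(B) + NF + SNR_min
= −174 + 72.55 + 5.46 + 14.9
= −81.09 dBm → −81.1 dBm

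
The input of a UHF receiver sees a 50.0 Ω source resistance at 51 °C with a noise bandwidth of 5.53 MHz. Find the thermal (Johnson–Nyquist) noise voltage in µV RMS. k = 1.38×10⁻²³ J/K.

2.22 µV

T = 51 °C + 273.15 = 324.15 K
V_n = √(4kTRB)
4kTRB = 4 × 1.38×10⁻²³ × 324.15 × 5.00×10¹ × 5.53×10⁶ = 4.95×10⁻¹² V²
V_n = √(4.95×10⁻¹²) = 2.22×10⁻⁶ V = 2.22 µV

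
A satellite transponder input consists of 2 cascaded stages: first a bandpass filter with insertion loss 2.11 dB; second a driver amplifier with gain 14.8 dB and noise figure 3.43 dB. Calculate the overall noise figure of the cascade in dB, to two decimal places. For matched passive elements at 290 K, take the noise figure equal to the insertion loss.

Convert to linear (a loss of L dB is a gain of −L dB): F_i = 10^(NF_i/10), G_i = 10^(G_i,dB/10)
  Stage 1: F_1 = 10^(2.11/10) = 1.626, G_1 = 10^(−2.11/10) = 0.6152
  Stage 2: F_2 = 10^(3.43/10) = 2.203, G_2 = 10^(14.8/10) = 30.20
Friis cascade:
  F = 1.626 + (2.203 − 1)/0.6152 = 3.581
NF = 10 log₁₀(3.581) = 5.54 dB

5.54 dB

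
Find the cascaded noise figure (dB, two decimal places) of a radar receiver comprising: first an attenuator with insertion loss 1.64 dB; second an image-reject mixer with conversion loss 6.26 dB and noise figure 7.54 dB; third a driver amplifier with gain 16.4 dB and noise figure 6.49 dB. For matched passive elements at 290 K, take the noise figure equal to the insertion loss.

Convert to linear (a loss of L dB is a gain of −L dB): F_i = 10^(NF_i/10), G_i = 10^(G_i,dB/10)
  Stage 1: F_1 = 10^(1.64/10) = 1.459, G_1 = 10^(−1.64/10) = 0.6855
  Stage 2: F_2 = 10^(7.54/10) = 5.675, G_2 = 10^(−6.26/10) = 0.2366
  Stage 3: F_3 = 10^(6.49/10) = 4.457, G_3 = 10^(16.4/10) = 43.65
Friis cascade:
  F = 1.459 + (5.675 − 1)/0.6855 + (4.457 − 1)/0.1622 = 29.59
NF = 10 log₁₀(29.59) = 14.71 dB

14.71 dB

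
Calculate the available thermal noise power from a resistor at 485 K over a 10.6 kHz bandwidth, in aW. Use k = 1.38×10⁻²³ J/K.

P_n = kTB = 1.38×10⁻²³ × 485 × 1.06×10⁴ = 7.09×10⁻¹⁷ W = 70.9 aW

70.9 aW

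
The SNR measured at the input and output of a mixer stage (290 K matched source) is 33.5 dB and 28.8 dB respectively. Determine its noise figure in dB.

NF (dB) = SNR_in(dB) − SNR_out(dB) when the source is at T₀
NF = 33.5 − 28.8 = 4.7 dB

4.7 dB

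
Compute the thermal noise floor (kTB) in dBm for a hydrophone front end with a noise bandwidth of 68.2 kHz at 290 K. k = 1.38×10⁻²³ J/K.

P_n = kTB = 1.38×10⁻²³ × 290 × 6.82×10⁴ = 2.73×10⁻¹⁶ W
In dBm: 10 log₁₀(2.73×10⁻¹⁶ / 10⁻³) = −125.6 dBm

−125.6 dBm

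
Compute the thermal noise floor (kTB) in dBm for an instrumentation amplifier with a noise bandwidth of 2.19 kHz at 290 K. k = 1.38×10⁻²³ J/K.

P_n = kTB = 1.38×10⁻²³ × 290 × 2.19×10³ = 8.76×10⁻¹⁸ W
In dBm: 10 log₁₀(8.76×10⁻¹⁸ / 10⁻³) = −140.6 dBm

−140.6 dBm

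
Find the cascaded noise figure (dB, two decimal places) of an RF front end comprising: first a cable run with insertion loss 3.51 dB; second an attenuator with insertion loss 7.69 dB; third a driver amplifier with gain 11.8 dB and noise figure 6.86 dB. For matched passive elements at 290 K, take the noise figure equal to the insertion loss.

Convert to linear (a loss of L dB is a gain of −L dB): F_i = 10^(NF_i/10), G_i = 10^(G_i,dB/10)
  Stage 1: F_1 = 10^(3.51/10) = 2.244, G_1 = 10^(−3.51/10) = 0.4457
  Stage 2: F_2 = 10^(7.69/10) = 5.875, G_2 = 10^(−7.69/10) = 0.1702
  Stage 3: F_3 = 10^(6.86/10) = 4.853, G_3 = 10^(11.8/10) = 15.14
Friis cascade:
  F = 2.244 + (5.875 − 1)/0.4457 + (4.853 − 1)/0.07586 = 63.97
NF = 10 log₁₀(63.97) = 18.06 dB

18.06 dB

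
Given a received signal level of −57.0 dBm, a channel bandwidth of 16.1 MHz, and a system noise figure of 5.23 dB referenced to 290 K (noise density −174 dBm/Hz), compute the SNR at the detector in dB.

39.7 dB

Noise floor: N = −174 + 10 log₁₀(B) + NF
10 log₁₀(1.61×10⁷) = 72.07 dB
N = −174 + 72.07 + 5.23 = −96.70 dBm
SNR = P_sig − N = −57.0 − (−96.70) = 39.70 dB → 39.7 dB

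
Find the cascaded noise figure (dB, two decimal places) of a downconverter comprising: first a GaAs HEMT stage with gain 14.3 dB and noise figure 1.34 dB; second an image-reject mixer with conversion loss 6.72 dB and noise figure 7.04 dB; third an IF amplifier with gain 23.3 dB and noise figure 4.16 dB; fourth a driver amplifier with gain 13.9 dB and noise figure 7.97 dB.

2.55 dB

Convert to linear (a loss of L dB is a gain of −L dB): F_i = 10^(NF_i/10), G_i = 10^(G_i,dB/10)
  Stage 1: F_1 = 10^(1.34/10) = 1.361, G_1 = 10^(14.3/10) = 26.92
  Stage 2: F_2 = 10^(7.04/10) = 5.058, G_2 = 10^(−6.72/10) = 0.2128
  Stage 3: F_3 = 10^(4.16/10) = 2.606, G_3 = 10^(23.3/10) = 213.8
  Stage 4: F_4 = 10^(7.97/10) = 6.266, G_4 = 10^(13.9/10) = 24.55
Friis cascade:
  F = 1.361 + (5.058 − 1)/26.92 + (2.606 − 1)/5.728 + (6.266 − 1)/1225 = 1.797
NF = 10 log₁₀(1.797) = 2.55 dB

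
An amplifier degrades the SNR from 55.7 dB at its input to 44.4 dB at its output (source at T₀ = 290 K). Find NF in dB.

NF (dB) = SNR_in(dB) − SNR_out(dB) when the source is at T₀
NF = 55.7 − 44.4 = 11.3 dB

11.3 dB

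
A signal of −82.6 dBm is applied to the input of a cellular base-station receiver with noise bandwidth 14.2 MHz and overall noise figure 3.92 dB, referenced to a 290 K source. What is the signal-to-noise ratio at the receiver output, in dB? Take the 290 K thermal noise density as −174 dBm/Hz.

Noise floor: N = −174 + 10 log₁₀(B) + NF
10 log₁₀(1.42×10⁷) = 71.52 dB
N = −174 + 71.52 + 3.92 = −98.56 dBm
SNR = P_sig − N = −82.6 − (−98.56) = 15.96 dB → 16.0 dB

16.0 dB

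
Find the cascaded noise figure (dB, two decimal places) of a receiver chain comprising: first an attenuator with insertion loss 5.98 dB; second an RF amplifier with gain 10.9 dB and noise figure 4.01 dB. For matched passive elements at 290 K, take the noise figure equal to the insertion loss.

9.99 dB

Convert to linear (a loss of L dB is a gain of −L dB): F_i = 10^(NF_i/10), G_i = 10^(G_i,dB/10)
  Stage 1: F_1 = 10^(5.98/10) = 3.963, G_1 = 10^(−5.98/10) = 0.2523
  Stage 2: F_2 = 10^(4.01/10) = 2.518, G_2 = 10^(10.9/10) = 12.30
Friis cascade:
  F = 3.963 + (2.518 − 1)/0.2523 = 9.977
NF = 10 log₁₀(9.977) = 9.99 dB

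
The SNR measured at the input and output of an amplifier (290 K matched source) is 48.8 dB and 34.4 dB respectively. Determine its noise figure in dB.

14.4 dB

NF (dB) = SNR_in(dB) − SNR_out(dB) when the source is at T₀
NF = 48.8 − 34.4 = 14.4 dB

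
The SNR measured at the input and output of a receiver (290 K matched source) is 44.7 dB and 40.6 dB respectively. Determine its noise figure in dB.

4.1 dB

NF (dB) = SNR_in(dB) − SNR_out(dB) when the source is at T₀
NF = 44.7 − 40.6 = 4.1 dB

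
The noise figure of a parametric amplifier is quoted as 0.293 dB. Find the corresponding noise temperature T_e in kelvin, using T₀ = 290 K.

F = 10^(0.293/10) = 1.06979
T_e = (F − 1)·T₀ = (1.06979 − 1) × 290 = 20.2 K

20.2 K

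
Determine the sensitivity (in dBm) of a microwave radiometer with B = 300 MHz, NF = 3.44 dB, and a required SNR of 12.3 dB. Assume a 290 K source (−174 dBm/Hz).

Sensitivity = −174 + 10 log₁₀(B) + NF + SNR_min
= −174 + 84.77 + 3.44 + 12.3
= −73.49 dBm → −73.5 dBm

−73.5 dBm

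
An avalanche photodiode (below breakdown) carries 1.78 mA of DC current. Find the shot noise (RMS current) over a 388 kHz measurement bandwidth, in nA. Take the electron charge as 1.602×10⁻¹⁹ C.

I_n = √(2qI·B)
2qI·B = 2 × 1.602×10⁻¹⁹ × 1.78×10⁻³ × 3.88×10⁵ = 2.21×10⁻¹⁶ A²
I_n = √(2.21×10⁻¹⁶) = 1.49×10⁻⁸ A = 14.9 nA

14.9 nA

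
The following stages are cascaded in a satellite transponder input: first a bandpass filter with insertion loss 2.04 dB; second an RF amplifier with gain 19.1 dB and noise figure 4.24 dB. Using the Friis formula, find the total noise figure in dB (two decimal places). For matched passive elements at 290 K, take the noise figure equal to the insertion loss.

Convert to linear (a loss of L dB is a gain of −L dB): F_i = 10^(NF_i/10), G_i = 10^(G_i,dB/10)
  Stage 1: F_1 = 10^(2.04/10) = 1.600, G_1 = 10^(−2.04/10) = 0.6252
  Stage 2: F_2 = 10^(4.24/10) = 2.655, G_2 = 10^(19.1/10) = 81.28
Friis cascade:
  F = 1.600 + (2.655 − 1)/0.6252 = 4.246
NF = 10 log₁₀(4.246) = 6.28 dB

6.28 dB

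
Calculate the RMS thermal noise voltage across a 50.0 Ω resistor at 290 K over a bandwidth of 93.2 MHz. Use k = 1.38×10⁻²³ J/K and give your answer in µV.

V_n = √(4kTRB)
4kTRB = 4 × 1.38×10⁻²³ × 290 × 5.00×10¹ × 9.32×10⁷ = 7.46×10⁻¹¹ V²
V_n = √(7.46×10⁻¹¹) = 8.64×10⁻⁶ V = 8.64 µV

8.64 µV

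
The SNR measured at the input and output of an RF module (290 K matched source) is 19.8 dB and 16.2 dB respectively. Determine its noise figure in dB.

3.6 dB

NF (dB) = SNR_in(dB) − SNR_out(dB) when the source is at T₀
NF = 19.8 − 16.2 = 3.6 dB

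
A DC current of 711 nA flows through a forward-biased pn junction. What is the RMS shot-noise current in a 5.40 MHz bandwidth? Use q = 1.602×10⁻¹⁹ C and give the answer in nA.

1.11 nA

I_n = √(2qI·B)
2qI·B = 2 × 1.602×10⁻¹⁹ × 7.11×10⁻⁷ × 5.40×10⁶ = 1.23×10⁻¹⁸ A²
I_n = √(1.23×10⁻¹⁸) = 1.11×10⁻⁹ A = 1.11 nA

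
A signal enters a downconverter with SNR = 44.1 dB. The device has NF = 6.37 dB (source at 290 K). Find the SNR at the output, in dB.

By definition F = SNR_in/SNR_out, so in dB: SNR_out = SNR_in − NF
SNR_out = 44.1 − 6.37 = 37.73 dB

37.73 dB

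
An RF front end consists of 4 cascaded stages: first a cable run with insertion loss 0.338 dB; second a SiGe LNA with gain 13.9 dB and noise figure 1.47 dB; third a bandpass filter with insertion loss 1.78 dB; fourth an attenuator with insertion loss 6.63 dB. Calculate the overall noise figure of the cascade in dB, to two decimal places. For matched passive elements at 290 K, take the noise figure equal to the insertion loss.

Convert to linear (a loss of L dB is a gain of −L dB): F_i = 10^(NF_i/10), G_i = 10^(G_i,dB/10)
  Stage 1: F_1 = 10^(0.338/10) = 1.081, G_1 = 10^(−0.338/10) = 0.9251
  Stage 2: F_2 = 10^(1.47/10) = 1.403, G_2 = 10^(13.9/10) = 24.55
  Stage 3: F_3 = 10^(1.78/10) = 1.507, G_3 = 10^(−1.78/10) = 0.6637
  Stage 4: F_4 = 10^(6.63/10) = 4.603, G_4 = 10^(−6.63/10) = 0.2173
Friis cascade:
  F = 1.081 + (1.403 − 1)/0.9251 + (1.507 − 1)/22.71 + (4.603 − 1)/15.07 = 1.778
NF = 10 log₁₀(1.778) = 2.50 dB

2.50 dB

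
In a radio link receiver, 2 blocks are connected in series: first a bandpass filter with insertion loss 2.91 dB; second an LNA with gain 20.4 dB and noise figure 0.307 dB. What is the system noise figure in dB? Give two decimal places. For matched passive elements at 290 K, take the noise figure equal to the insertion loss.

3.22 dB

Convert to linear (a loss of L dB is a gain of −L dB): F_i = 10^(NF_i/10), G_i = 10^(G_i,dB/10)
  Stage 1: F_1 = 10^(2.91/10) = 1.954, G_1 = 10^(−2.91/10) = 0.5117
  Stage 2: F_2 = 10^(0.307/10) = 1.073, G_2 = 10^(20.4/10) = 109.6
Friis cascade:
  F = 1.954 + (1.073 − 1)/0.5117 = 2.097
NF = 10 log₁₀(2.097) = 3.22 dB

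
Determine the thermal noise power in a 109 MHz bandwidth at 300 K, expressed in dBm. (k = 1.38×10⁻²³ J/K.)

P_n = kTB = 1.38×10⁻²³ × 300 × 1.09×10⁸ = 4.51×10⁻¹³ W
In dBm: 10 log₁₀(4.51×10⁻¹³ / 10⁻³) = −93.5 dBm

−93.5 dBm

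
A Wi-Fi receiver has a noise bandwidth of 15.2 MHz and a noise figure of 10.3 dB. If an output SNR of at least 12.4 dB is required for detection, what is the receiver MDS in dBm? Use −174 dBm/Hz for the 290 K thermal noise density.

−79.5 dBm

Sensitivity = −174 + 10 log₁₀(B) + NF + SNR_min
= −174 + 71.82 + 10.3 + 12.4
= −79.48 dBm → −79.5 dBm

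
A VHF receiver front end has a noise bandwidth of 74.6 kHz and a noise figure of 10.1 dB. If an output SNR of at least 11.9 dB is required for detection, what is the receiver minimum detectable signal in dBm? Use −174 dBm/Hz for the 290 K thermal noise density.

−103.3 dBm

Sensitivity = −174 + 10 log₁₀(B) + NF + SNR_min
= −174 + 48.73 + 10.1 + 11.9
= −103.27 dBm → −103.3 dBm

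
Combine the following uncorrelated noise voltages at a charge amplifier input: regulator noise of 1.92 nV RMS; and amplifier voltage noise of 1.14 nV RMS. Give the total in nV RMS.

2.23 nV

Uncorrelated sources add in power (mean-square): V_tot = √(ΣV_i²)
V_tot = √[(1.92×10⁻⁹)² + (1.14×10⁻⁹)²] = 2.23×10⁻⁹ V = 2.23 nV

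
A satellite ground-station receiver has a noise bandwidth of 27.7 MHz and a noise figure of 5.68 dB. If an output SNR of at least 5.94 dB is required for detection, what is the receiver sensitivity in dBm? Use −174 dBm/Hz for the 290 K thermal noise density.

Sensitivity = −174 + 10 log₁₀(B) + NF + SNR_min
= −174 + 74.42 + 5.68 + 5.94
= −87.96 dBm → −88.0 dBm

−88.0 dBm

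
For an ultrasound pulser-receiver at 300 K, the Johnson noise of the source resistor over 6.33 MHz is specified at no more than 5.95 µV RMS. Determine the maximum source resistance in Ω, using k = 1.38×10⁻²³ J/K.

338 Ω

Johnson–Nyquist: V_n = √(4kTRB) ⇒ R = V_n² / (4kTB)
4kTB = 4 × 1.38×10⁻²³ × 300 × 6.33×10⁶ = 1.05×10⁻¹³
R = (5.95×10⁻⁶)² / 1.05×10⁻¹³ = 3.38×10² Ω = 338 Ω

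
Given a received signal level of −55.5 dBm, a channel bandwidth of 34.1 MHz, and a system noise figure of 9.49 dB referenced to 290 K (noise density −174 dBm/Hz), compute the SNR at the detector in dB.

33.7 dB

Noise floor: N = −174 + 10 log₁₀(B) + NF
10 log₁₀(3.41×10⁷) = 75.33 dB
N = −174 + 75.33 + 9.49 = −89.18 dBm
SNR = P_sig − N = −55.5 − (−89.18) = 33.68 dB → 33.7 dB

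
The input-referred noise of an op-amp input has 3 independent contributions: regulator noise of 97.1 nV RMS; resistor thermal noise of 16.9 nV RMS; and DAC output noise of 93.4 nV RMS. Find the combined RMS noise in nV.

136 nV

Uncorrelated sources add in power (mean-square): V_tot = √(ΣV_i²)
V_tot = √[(9.71×10⁻⁸)² + (1.69×10⁻⁸)² + (9.34×10⁻⁸)²] = 1.36×10⁻⁷ V = 136 nV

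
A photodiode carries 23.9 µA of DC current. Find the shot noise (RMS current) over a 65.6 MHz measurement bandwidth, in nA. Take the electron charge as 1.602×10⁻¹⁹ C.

22.4 nA

I_n = √(2qI·B)
2qI·B = 2 × 1.602×10⁻¹⁹ × 2.39×10⁻⁵ × 6.56×10⁷ = 5.02×10⁻¹⁶ A²
I_n = √(5.02×10⁻¹⁶) = 2.24×10⁻⁸ A = 22.4 nA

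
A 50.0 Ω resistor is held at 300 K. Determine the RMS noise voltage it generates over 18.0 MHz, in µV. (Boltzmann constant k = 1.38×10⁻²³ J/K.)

3.86 µV

V_n = √(4kTRB)
4kTRB = 4 × 1.38×10⁻²³ × 300 × 5.00×10¹ × 1.80×10⁷ = 1.49×10⁻¹¹ V²
V_n = √(1.49×10⁻¹¹) = 3.86×10⁻⁶ V = 3.86 µV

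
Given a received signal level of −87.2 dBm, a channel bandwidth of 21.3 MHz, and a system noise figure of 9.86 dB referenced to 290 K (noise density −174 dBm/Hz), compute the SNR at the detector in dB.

Noise floor: N = −174 + 10 log₁₀(B) + NF
10 log₁₀(2.13×10⁷) = 73.28 dB
N = −174 + 73.28 + 9.86 = −90.86 dBm
SNR = P_sig − N = −87.2 − (−90.86) = 3.66 dB → 3.7 dB

3.7 dB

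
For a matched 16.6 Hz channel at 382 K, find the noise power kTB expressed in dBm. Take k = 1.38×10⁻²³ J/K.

P_n = kTB = 1.38×10⁻²³ × 382 × 1.66×10¹ = 8.75×10⁻²⁰ W
In dBm: 10 log₁₀(8.75×10⁻²⁰ / 10⁻³) = −160.6 dBm

−160.6 dBm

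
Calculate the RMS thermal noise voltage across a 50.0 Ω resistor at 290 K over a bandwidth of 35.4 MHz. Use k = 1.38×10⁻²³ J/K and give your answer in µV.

5.32 µV

V_n = √(4kTRB)
4kTRB = 4 × 1.38×10⁻²³ × 290 × 5.00×10¹ × 3.54×10⁷ = 2.83×10⁻¹¹ V²
V_n = √(2.83×10⁻¹¹) = 5.32×10⁻⁶ V = 5.32 µV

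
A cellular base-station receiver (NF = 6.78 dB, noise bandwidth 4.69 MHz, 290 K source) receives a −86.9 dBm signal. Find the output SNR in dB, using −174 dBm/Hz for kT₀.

13.6 dB

Noise floor: N = −174 + 10 log₁₀(B) + NF
10 log₁₀(4.69×10⁶) = 66.71 dB
N = −174 + 66.71 + 6.78 = −100.51 dBm
SNR = P_sig − N = −86.9 − (−100.51) = 13.61 dB → 13.6 dB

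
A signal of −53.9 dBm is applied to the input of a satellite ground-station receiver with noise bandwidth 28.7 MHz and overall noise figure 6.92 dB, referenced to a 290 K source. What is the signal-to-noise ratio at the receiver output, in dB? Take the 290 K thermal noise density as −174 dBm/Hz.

Noise floor: N = −174 + 10 log₁₀(B) + NF
10 log₁₀(2.87×10⁷) = 74.58 dB
N = −174 + 74.58 + 6.92 = −92.50 dBm
SNR = P_sig − N = −53.9 − (−92.50) = 38.60 dB → 38.6 dB

38.6 dB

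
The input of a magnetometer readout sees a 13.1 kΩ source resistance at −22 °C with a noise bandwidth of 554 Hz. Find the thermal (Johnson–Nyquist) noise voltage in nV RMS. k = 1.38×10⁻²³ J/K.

317 nV

T = −22 °C + 273.15 = 251.15 K
V_n = √(4kTRB)
4kTRB = 4 × 1.38×10⁻²³ × 251.15 × 1.31×10⁴ × 5.54×10² = 1.01×10⁻¹³ V²
V_n = √(1.01×10⁻¹³) = 3.17×10⁻⁷ V = 317 nV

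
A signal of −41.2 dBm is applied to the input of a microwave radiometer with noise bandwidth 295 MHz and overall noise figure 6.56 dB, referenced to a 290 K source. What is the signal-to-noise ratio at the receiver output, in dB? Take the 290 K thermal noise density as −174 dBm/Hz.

41.5 dB

Noise floor: N = −174 + 10 log₁₀(B) + NF
10 log₁₀(2.95×10⁸) = 84.7 dB
N = −174 + 84.7 + 6.56 = −82.74 dBm
SNR = P_sig − N = −41.2 − (−82.74) = 41.54 dB → 41.5 dB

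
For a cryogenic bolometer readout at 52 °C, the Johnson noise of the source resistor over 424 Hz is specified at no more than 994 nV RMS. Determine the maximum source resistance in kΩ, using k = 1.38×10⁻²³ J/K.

130 kΩ

T = 52 °C + 273.15 = 325.15 K
Johnson–Nyquist: V_n = √(4kTRB) ⇒ R = V_n² / (4kTB)
4kTB = 4 × 1.38×10⁻²³ × 325.15 × 4.24×10² = 7.61×10⁻¹⁸
R = (9.94×10⁻⁷)² / 7.61×10⁻¹⁸ = 1.30×10⁵ Ω = 130 kΩ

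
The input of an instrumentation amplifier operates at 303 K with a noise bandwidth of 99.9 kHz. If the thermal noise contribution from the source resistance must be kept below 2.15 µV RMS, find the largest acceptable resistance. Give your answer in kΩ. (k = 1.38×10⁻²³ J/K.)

Johnson–Nyquist: V_n = √(4kTRB) ⇒ R = V_n² / (4kTB)
4kTB = 4 × 1.38×10⁻²³ × 303 × 9.99×10⁴ = 1.67×10⁻¹⁵
R = (2.15×10⁻⁶)² / 1.67×10⁻¹⁵ = 2.77×10³ Ω = 2.77 kΩ

2.77 kΩ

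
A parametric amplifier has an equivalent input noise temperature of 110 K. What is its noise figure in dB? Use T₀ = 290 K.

F = 1 + T_e/T₀ = 1 + 110/290 = 1.37931
NF = 10 log₁₀(1.37931) = 1.40 dB

1.40 dB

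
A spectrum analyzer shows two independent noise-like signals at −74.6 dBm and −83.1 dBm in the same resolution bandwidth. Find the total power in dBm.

−74.0 dBm

Convert to linear, add, convert back:
P₁ = 3.47×10⁻¹¹ W, P₂ = 4.90×10⁻¹² W
P_tot = 3.96×10⁻¹¹ W → 10 log₁₀(P_tot / 10⁻³) = −74.0 dBm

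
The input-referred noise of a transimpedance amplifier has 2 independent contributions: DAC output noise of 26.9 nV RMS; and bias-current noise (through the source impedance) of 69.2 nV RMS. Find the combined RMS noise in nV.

74.2 nV

Uncorrelated sources add in power (mean-square): V_tot = √(ΣV_i²)
V_tot = √[(2.69×10⁻⁸)² + (6.92×10⁻⁸)²] = 7.42×10⁻⁸ V = 74.2 nV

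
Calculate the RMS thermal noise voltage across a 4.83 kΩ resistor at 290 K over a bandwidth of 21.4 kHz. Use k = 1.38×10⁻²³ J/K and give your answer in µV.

V_n = √(4kTRB)
4kTRB = 4 × 1.38×10⁻²³ × 290 × 4.83×10³ × 2.14×10⁴ = 1.65×10⁻¹² V²
V_n = √(1.65×10⁻¹²) = 1.29×10⁻⁶ V = 1.29 µV

1.29 µV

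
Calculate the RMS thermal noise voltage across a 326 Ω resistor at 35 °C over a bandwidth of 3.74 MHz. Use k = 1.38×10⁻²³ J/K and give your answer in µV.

4.55 µV

T = 35 °C + 273.15 = 308.15 K
V_n = √(4kTRB)
4kTRB = 4 × 1.38×10⁻²³ × 308.15 × 3.26×10² × 3.74×10⁶ = 2.07×10⁻¹¹ V²
V_n = √(2.07×10⁻¹¹) = 4.55×10⁻⁶ V = 4.55 µV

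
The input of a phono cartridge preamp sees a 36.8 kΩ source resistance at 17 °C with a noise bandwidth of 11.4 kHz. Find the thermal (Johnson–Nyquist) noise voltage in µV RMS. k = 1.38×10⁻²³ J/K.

T = 17 °C + 273.15 = 290.15 K
V_n = √(4kTRB)
4kTRB = 4 × 1.38×10⁻²³ × 290.15 × 3.68×10⁴ × 1.14×10⁴ = 6.72×10⁻¹² V²
V_n = √(6.72×10⁻¹²) = 2.59×10⁻⁶ V = 2.59 µV

2.59 µV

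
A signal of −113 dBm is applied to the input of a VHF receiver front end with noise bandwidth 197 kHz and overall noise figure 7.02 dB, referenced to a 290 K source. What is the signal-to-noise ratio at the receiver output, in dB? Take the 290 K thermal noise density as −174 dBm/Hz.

Noise floor: N = −174 + 10 log₁₀(B) + NF
10 log₁₀(1.97×10⁵) = 52.94 dB
N = −174 + 52.94 + 7.02 = −114.04 dBm
SNR = P_sig − N = −113 − (−114.04) = 1.04 dB → 1.0 dB

1.0 dB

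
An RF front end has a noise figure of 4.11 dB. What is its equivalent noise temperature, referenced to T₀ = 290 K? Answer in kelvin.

F = 10^(4.11/10) = 2.57632
T_e = (F − 1)·T₀ = (2.57632 − 1) × 290 = 457 K

457 K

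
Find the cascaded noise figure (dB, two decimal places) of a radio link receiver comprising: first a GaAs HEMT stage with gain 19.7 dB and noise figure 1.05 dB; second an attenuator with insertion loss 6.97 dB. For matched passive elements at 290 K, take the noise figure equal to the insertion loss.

Convert to linear (a loss of L dB is a gain of −L dB): F_i = 10^(NF_i/10), G_i = 10^(G_i,dB/10)
  Stage 1: F_1 = 10^(1.05/10) = 1.274, G_1 = 10^(19.7/10) = 93.33
  Stage 2: F_2 = 10^(6.97/10) = 4.977, G_2 = 10^(−6.97/10) = 0.2009
Friis cascade:
  F = 1.274 + (4.977 − 1)/93.33 = 1.316
NF = 10 log₁₀(1.316) = 1.19 dB

1.19 dB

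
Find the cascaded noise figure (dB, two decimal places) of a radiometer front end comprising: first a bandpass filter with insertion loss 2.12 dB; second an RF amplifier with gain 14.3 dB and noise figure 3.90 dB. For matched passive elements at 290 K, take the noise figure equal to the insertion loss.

6.02 dB

Convert to linear (a loss of L dB is a gain of −L dB): F_i = 10^(NF_i/10), G_i = 10^(G_i,dB/10)
  Stage 1: F_1 = 10^(2.12/10) = 1.629, G_1 = 10^(−2.12/10) = 0.6138
  Stage 2: F_2 = 10^(3.90/10) = 2.455, G_2 = 10^(14.3/10) = 26.92
Friis cascade:
  F = 1.629 + (2.455 − 1)/0.6138 = 3.999
NF = 10 log₁₀(3.999) = 6.02 dB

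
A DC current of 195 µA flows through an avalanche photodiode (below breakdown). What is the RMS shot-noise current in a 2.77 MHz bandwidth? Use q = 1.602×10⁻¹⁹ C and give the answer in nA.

13.2 nA

I_n = √(2qI·B)
2qI·B = 2 × 1.602×10⁻¹⁹ × 1.95×10⁻⁴ × 2.77×10⁶ = 1.73×10⁻¹⁶ A²
I_n = √(1.73×10⁻¹⁶) = 1.32×10⁻⁸ A = 13.2 nA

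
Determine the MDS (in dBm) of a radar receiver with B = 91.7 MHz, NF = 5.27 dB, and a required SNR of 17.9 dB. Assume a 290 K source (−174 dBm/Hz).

Sensitivity = −174 + 10 log₁₀(B) + NF + SNR_min
= −174 + 79.62 + 5.27 + 17.9
= −71.21 dBm → −71.2 dBm

−71.2 dBm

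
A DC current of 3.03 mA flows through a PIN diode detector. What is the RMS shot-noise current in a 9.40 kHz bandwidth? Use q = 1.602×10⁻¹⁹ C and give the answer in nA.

3.02 nA

I_n = √(2qI·B)
2qI·B = 2 × 1.602×10⁻¹⁹ × 3.03×10⁻³ × 9.40×10³ = 9.13×10⁻¹⁸ A²
I_n = √(9.13×10⁻¹⁸) = 3.02×10⁻⁹ A = 3.02 nA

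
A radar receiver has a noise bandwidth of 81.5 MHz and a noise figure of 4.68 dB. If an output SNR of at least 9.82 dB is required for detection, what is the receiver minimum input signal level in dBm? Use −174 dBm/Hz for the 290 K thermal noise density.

−80.4 dBm

Sensitivity = −174 + 10 log₁₀(B) + NF + SNR_min
= −174 + 79.11 + 4.68 + 9.82
= −80.39 dBm → −80.4 dBm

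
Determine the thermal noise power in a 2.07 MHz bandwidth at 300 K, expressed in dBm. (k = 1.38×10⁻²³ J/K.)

−110.7 dBm

P_n = kTB = 1.38×10⁻²³ × 300 × 2.07×10⁶ = 8.57×10⁻¹⁵ W
In dBm: 10 log₁₀(8.57×10⁻¹⁵ / 10⁻³) = −110.7 dBm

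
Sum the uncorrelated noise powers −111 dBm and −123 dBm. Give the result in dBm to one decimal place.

−110.7 dBm

Convert to linear, add, convert back:
P₁ = 7.94×10⁻¹⁵ W, P₂ = 5.01×10⁻¹⁶ W
P_tot = 8.44×10⁻¹⁵ W → 10 log₁₀(P_tot / 10⁻³) = −110.7 dBm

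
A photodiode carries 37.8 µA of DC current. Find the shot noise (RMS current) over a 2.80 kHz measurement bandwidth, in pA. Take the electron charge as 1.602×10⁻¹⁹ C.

184 pA

I_n = √(2qI·B)
2qI·B = 2 × 1.602×10⁻¹⁹ × 3.78×10⁻⁵ × 2.80×10³ = 3.39×10⁻²⁰ A²
I_n = √(3.39×10⁻²⁰) = 1.84×10⁻¹⁰ A = 184 pA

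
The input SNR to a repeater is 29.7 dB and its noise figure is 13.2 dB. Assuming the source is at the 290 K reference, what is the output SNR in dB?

By definition F = SNR_in/SNR_out, so in dB: SNR_out = SNR_in − NF
SNR_out = 29.7 − 13.2 = 16.5 dB

16.5 dB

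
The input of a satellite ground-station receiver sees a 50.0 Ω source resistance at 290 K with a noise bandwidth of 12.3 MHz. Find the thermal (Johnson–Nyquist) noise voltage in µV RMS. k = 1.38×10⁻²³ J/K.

V_n = √(4kTRB)
4kTRB = 4 × 1.38×10⁻²³ × 290 × 5.00×10¹ × 1.23×10⁷ = 9.84×10⁻¹² V²
V_n = √(9.84×10⁻¹²) = 3.14×10⁻⁶ V = 3.14 µV

3.14 µV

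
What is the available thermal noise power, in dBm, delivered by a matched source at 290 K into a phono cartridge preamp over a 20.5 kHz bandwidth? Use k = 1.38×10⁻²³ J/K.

P_n = kTB = 1.38×10⁻²³ × 290 × 2.05×10⁴ = 8.20×10⁻¹⁷ W
In dBm: 10 log₁₀(8.20×10⁻¹⁷ / 10⁻³) = −130.9 dBm

−130.9 dBm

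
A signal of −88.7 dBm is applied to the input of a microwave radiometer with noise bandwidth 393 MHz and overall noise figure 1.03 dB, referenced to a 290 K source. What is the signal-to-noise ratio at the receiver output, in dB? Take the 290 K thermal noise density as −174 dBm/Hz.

−1.7 dB

Noise floor: N = −174 + 10 log₁₀(B) + NF
10 log₁₀(3.93×10⁸) = 85.94 dB
N = −174 + 85.94 + 1.03 = −87.03 dBm
SNR = P_sig − N = −88.7 − (−87.03) = −1.67 dB → −1.7 dB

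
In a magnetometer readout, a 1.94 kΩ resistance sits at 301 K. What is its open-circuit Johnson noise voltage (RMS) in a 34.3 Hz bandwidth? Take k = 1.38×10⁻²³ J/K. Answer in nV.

33.3 nV

V_n = √(4kTRB)
4kTRB = 4 × 1.38×10⁻²³ × 301 × 1.94×10³ × 3.43×10¹ = 1.11×10⁻¹⁵ V²
V_n = √(1.11×10⁻¹⁵) = 3.33×10⁻⁸ V = 33.3 nV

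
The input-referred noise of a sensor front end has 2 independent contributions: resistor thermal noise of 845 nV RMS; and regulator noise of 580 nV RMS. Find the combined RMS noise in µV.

1.02 µV

Uncorrelated sources add in power (mean-square): V_tot = √(ΣV_i²)
V_tot = √[(8.45×10⁻⁷)² + (5.80×10⁻⁷)²] = 1.02×10⁻⁶ V = 1.02 µV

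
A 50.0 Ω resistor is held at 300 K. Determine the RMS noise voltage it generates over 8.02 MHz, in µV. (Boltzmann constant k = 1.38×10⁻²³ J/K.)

2.58 µV

V_n = √(4kTRB)
4kTRB = 4 × 1.38×10⁻²³ × 300 × 5.00×10¹ × 8.02×10⁶ = 6.64×10⁻¹² V²
V_n = √(6.64×10⁻¹²) = 2.58×10⁻⁶ V = 2.58 µV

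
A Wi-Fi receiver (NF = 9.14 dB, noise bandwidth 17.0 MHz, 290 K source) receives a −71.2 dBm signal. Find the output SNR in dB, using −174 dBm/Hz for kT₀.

Noise floor: N = −174 + 10 log₁₀(B) + NF
10 log₁₀(1.70×10⁷) = 72.3 dB
N = −174 + 72.3 + 9.14 = −92.56 dBm
SNR = P_sig − N = −71.2 − (−92.56) = 21.36 dB → 21.4 dB

21.4 dB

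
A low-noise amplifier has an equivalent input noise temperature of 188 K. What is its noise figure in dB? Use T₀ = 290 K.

2.17 dB

F = 1 + T_e/T₀ = 1 + 188/290 = 1.64828
NF = 10 log₁₀(1.64828) = 2.17 dB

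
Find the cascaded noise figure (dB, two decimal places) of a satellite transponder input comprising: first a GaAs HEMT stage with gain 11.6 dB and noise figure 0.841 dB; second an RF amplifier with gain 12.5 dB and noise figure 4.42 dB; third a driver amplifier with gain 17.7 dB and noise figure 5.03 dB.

Convert to linear (a loss of L dB is a gain of −L dB): F_i = 10^(NF_i/10), G_i = 10^(G_i,dB/10)
  Stage 1: F_1 = 10^(0.841/10) = 1.214, G_1 = 10^(11.6/10) = 14.45
  Stage 2: F_2 = 10^(4.42/10) = 2.767, G_2 = 10^(12.5/10) = 17.78
  Stage 3: F_3 = 10^(5.03/10) = 3.184, G_3 = 10^(17.7/10) = 58.88
Friis cascade:
  F = 1.214 + (2.767 − 1)/14.45 + (3.184 − 1)/257.0 = 1.344
NF = 10 log₁₀(1.344) = 1.29 dB

1.29 dB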